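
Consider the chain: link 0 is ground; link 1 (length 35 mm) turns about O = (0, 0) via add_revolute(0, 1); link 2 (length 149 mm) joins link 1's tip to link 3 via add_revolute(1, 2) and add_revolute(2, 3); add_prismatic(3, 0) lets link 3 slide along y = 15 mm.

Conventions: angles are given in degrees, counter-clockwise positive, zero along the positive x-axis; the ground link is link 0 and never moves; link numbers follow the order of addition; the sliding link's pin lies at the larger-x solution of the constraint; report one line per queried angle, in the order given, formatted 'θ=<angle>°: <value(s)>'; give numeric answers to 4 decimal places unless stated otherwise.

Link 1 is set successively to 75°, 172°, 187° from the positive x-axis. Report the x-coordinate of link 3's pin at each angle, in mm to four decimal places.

geometry: r = 35 mm, L = 149 mm, e = 15 mm
θ=75°: crank pin P = (r cos θ, r sin θ) = (9.058667, 33.807404)
θ=75°: h = r sin θ − e = 33.807404 − 15 = 18.807404
θ=75°: x = r cos θ + √(L² − h²) = 9.058667 + 147.808259 = 156.866926
θ=172°: crank pin P = (r cos θ, r sin θ) = (-34.659382, 4.871059)
θ=172°: h = r sin θ − e = 4.871059 − 15 = -10.128941
θ=172°: x = r cos θ + √(L² − h²) = -34.659382 + 148.655321 = 113.995939
θ=187°: crank pin P = (r cos θ, r sin θ) = (-34.739115, -4.265427)
θ=187°: h = r sin θ − e = -4.265427 − 15 = -19.265427
θ=187°: x = r cos θ + √(L² − h²) = -34.739115 + 147.749258 = 113.010143

θ=75°: 156.8669
θ=172°: 113.9959
θ=187°: 113.0101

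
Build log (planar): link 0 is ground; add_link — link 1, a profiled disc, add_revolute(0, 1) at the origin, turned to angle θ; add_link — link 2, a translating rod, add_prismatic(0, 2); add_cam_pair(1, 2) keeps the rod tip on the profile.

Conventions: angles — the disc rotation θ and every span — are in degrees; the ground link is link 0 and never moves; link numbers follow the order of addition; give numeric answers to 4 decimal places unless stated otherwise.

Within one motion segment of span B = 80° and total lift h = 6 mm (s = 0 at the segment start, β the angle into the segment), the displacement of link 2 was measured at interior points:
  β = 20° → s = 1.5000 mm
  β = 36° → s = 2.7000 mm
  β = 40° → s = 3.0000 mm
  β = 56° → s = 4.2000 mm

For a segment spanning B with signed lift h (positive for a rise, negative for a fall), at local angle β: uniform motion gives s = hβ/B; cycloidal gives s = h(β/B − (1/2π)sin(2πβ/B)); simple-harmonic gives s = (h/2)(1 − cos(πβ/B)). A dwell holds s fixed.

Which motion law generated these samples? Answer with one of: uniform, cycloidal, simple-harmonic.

candidates at β/B = r: uniform s = h·r (linear in β); cycloidal s = h·(r − sin(2πr)/(2π)); simple-harmonic s = (h/2)(1 − cos(πr))
β=20°: printed 1.5000 | uniform 1.5000, cycloidal 0.5451, simple-harmonic 0.8787
β=36°: printed 2.7000 | uniform 2.7000, cycloidal 2.4049, simple-harmonic 2.5307
β=40°: printed 3.0000 | uniform 3.0000, cycloidal 3.0000, simple-harmonic 3.0000
β=56°: printed 4.2000 | uniform 4.2000, cycloidal 5.1082, simple-harmonic 4.7634
only one law matches every sample → uniform

uniform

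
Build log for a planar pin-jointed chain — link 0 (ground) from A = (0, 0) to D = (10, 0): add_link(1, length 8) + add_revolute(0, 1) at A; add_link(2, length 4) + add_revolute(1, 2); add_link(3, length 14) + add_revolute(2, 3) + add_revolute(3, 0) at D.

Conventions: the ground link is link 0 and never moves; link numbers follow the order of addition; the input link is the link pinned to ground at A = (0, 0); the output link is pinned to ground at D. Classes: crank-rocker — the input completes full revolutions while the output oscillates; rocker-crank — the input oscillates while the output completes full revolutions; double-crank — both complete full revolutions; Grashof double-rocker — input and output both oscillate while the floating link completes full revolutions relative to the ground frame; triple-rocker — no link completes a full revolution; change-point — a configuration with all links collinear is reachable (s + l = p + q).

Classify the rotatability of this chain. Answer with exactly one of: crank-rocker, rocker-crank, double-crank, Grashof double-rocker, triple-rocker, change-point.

lengths: ground=10, input=8, coupler=4, output=14
sorted: s=4 (shortest), l=14 (longest), p+q=18
s + l = 18 vs p + q = 18
s + l = p + q → change-point (collinear configuration reachable)

change-point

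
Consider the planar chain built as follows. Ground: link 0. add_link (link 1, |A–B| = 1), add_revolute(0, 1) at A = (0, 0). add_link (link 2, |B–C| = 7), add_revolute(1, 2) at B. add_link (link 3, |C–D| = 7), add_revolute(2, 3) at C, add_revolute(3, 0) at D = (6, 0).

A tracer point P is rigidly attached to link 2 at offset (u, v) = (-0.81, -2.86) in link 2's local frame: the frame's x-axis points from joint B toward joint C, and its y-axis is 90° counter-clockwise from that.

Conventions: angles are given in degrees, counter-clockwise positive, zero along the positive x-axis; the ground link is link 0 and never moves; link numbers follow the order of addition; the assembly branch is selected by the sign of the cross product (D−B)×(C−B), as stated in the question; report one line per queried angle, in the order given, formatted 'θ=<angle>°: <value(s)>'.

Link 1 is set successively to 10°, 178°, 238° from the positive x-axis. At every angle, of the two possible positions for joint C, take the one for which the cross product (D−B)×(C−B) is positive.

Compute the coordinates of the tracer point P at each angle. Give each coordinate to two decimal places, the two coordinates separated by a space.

A=(0,0), D=(6.00,0)
θ=10°: B = A + 1.00·(cos10°, sin10°) = (0.9848, 0.1736)
θ=10°: |BD| = 5.0182
θ=10°: circle(B,7.00) ∩ circle(D,7.00): a=2.5091, h=6.5349
θ=10°:   candidates: C₊=(3.7185,6.6178) cross=32.793; C₋=(3.2663,-6.4441) cross=-32.793
θ=10°:   branch + wants cross > 0 → take C=(3.7185,6.6178) (cross=32.793)
θ=10°: ex = (C−B)/|BC| = (0.3905,0.9206); ey = (-0.9206,0.3905)
θ=10°: P = B + -0.81·ex + -2.86·ey = (3.3014,-1.6890)
θ=178°: B = A + 1.00·(cos178°, sin178°) = (-0.9994, 0.0349)
θ=178°: |BD| = 6.9995
θ=178°: circle(B,7.00) ∩ circle(D,7.00): a=3.4997, h=6.0623
θ=178°:   candidates: C₊=(2.5305,6.0797) cross=42.433; C₋=(2.4701,-6.0448) cross=-42.433
θ=178°:   branch + wants cross > 0 → take C=(2.5305,6.0797) (cross=42.433)
θ=178°: ex = (C−B)/|BC| = (0.5043,0.8635); ey = (-0.8635,0.5043)
θ=178°: P = B + -0.81·ex + -2.86·ey = (1.0619,-2.1068)
θ=238°: B = A + 1.00·(cos238°, sin238°) = (-0.5299, -0.8480)
θ=238°: |BD| = 6.5848
θ=238°: circle(B,7.00) ∩ circle(D,7.00): a=3.2924, h=6.1774
θ=238°:   candidates: C₊=(1.9395,5.7019) cross=40.677; C₋=(3.5306,-6.5500) cross=-40.677
θ=238°:   branch + wants cross > 0 → take C=(1.9395,5.7019) (cross=40.677)
θ=238°: ex = (C−B)/|BC| = (0.3528,0.9357); ey = (-0.9357,0.3528)
θ=238°: P = B + -0.81·ex + -2.86·ey = (1.8605,-2.6149)

θ=10°: 3.30 -1.69
θ=178°: 1.06 -2.11
θ=238°: 1.86 -2.61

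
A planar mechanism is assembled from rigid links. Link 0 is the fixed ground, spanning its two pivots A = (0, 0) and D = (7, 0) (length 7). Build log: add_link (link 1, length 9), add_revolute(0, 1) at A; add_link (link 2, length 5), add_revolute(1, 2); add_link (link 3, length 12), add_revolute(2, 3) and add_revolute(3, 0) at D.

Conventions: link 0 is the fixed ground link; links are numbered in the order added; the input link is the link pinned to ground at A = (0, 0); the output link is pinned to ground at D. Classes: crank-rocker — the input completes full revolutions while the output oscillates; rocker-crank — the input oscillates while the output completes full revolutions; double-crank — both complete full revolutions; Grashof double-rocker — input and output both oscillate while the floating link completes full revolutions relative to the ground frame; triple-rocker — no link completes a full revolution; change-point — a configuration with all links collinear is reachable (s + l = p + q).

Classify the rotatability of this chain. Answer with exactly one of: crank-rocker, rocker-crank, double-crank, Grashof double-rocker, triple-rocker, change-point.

lengths: ground=7, input=9, coupler=5, output=12
sorted: s=5 (shortest), l=12 (longest), p+q=16
s + l = 17 vs p + q = 16
s + l > p + q → non-Grashof → no link fully rotates → triple-rocker

triple-rocker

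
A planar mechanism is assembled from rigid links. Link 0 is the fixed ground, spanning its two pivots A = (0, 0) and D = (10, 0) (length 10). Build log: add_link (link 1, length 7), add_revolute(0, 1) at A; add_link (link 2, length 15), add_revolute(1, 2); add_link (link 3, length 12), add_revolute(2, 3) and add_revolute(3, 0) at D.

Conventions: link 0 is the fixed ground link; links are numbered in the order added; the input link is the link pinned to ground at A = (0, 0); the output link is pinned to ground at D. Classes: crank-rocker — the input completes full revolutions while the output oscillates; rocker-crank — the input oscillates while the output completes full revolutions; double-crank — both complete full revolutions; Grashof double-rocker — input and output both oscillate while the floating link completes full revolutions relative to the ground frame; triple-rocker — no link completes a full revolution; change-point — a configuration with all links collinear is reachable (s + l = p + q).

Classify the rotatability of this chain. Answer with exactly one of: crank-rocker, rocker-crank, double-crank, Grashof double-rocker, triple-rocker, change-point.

lengths: ground=10, input=7, coupler=15, output=12
sorted: s=7 (shortest), l=15 (longest), p+q=22
s + l = 22 vs p + q = 22
s + l = p + q → change-point (collinear configuration reachable)

change-point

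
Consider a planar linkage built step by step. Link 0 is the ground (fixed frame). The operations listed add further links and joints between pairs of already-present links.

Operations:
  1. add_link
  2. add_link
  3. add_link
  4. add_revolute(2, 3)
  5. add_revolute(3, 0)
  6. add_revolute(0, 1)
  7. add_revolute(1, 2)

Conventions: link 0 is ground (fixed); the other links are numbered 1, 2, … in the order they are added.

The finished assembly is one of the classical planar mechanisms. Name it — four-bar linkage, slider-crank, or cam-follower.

links: 4 (incl. ground); joints: 4 revolute, 0 prismatic, 0 higher (cam) pair, forming one closed loop
4 links in a single 4R loop → four-bar linkage

four-bar linkage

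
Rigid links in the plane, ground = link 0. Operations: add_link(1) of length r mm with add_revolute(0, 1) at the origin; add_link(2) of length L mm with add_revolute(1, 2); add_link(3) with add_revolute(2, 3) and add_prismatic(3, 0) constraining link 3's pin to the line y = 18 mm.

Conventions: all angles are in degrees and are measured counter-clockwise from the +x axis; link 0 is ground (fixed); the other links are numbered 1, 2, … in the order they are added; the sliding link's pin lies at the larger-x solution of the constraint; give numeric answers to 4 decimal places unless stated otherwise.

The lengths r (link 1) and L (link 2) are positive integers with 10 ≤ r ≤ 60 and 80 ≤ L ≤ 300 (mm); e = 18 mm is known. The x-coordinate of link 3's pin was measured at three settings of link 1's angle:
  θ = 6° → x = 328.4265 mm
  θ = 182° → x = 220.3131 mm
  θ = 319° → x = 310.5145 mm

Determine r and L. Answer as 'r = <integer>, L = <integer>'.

constraint per measurement: (x − r cos θ)² + (r sin θ − e)² = L²
subtracting the θ₁ and θ₂ equations cancels the r² and L² terms:
r = (x₁² − x₂²) / (2[(x₁cos θ₁ + e sin θ₁) − (x₂cos θ₂ + e sin θ₂)]) = 54.0000 → r = 54
L² = (x₁ − r cos θ₁)² + (r sin θ₁ − e)² = 75625.0093 → L = 275.0000 → L = 275
check at θ₃=319°: x = 310.5145 (printed 310.5145) ✓

r = 54, L = 275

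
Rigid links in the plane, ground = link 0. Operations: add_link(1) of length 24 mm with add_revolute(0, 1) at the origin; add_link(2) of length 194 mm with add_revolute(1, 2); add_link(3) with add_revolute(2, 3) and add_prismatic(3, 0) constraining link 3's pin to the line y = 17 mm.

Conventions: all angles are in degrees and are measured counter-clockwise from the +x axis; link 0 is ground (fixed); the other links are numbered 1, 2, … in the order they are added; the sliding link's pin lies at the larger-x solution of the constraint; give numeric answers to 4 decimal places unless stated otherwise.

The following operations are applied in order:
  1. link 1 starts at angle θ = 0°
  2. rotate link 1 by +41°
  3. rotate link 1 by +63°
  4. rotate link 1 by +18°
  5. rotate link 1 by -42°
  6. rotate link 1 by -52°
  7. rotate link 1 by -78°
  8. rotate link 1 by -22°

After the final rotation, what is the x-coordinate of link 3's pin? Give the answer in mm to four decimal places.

geometry: r = 24 mm, L = 194 mm, e = 17 mm; θ starts at 0°
rotate link 1 by +41°: θ ← 0° +41° = 41°
rotate link 1 by +63°: θ ← 41° +63° = 104°
rotate link 1 by +18°: θ ← 104° +18° = 122°
rotate link 1 by -42°: θ ← 122° -42° = 80°
rotate link 1 by -52°: θ ← 80° -52° = 28°
rotate link 1 by -78°: θ ← 28° -78° = -50°
rotate link 1 by -22°: θ ← -50° -22° = -72°
crank pin P = (r cos θ, r sin θ) = (7.416408, -22.825356)
h = r sin θ − e = -22.825356 − 17 = -39.825356
x = r cos θ + √(L² − h²) = 7.416408 + 189.868220 = 197.284628

197.2846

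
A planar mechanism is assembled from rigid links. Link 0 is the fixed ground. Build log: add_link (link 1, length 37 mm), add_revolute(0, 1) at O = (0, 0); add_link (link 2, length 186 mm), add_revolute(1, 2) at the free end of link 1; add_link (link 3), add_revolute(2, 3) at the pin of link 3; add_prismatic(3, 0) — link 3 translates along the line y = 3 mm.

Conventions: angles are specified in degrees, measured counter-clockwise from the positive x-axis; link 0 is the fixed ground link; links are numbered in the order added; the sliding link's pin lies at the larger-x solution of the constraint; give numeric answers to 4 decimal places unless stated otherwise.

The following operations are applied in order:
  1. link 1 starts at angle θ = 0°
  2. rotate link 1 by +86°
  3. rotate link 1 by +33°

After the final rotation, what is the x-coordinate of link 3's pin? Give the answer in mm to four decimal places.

geometry: r = 37 mm, L = 186 mm, e = 3 mm; θ starts at 0°
rotate link 1 by +86°: θ ← 0° +86° = 86°
rotate link 1 by +33°: θ ← 86° +33° = 119°
crank pin P = (r cos θ, r sin θ) = (-17.937956, 32.360929)
h = r sin θ − e = 32.360929 − 3 = 29.360929
x = r cos θ + √(L² − h²) = -17.937956 + 183.668004 = 165.730048

165.7300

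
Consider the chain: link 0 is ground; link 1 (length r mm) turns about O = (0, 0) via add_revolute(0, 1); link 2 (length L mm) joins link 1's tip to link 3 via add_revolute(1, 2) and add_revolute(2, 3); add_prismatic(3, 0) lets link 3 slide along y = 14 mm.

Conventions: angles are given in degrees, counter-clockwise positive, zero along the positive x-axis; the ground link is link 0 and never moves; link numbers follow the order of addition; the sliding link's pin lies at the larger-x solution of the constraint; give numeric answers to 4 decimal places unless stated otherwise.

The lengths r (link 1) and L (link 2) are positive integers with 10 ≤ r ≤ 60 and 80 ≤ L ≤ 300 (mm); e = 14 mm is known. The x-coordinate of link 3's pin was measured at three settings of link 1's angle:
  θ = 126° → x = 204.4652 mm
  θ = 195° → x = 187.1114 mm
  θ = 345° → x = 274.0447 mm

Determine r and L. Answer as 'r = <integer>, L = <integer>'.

constraint per measurement: (x − r cos θ)² + (r sin θ − e)² = L²
subtracting the θ₁ and θ₂ equations cancels the r² and L² terms:
r = (x₁² − x₂²) / (2[(x₁cos θ₁ + e sin θ₁) − (x₂cos θ₂ + e sin θ₂)]) = 45.0000 → r = 45
L² = (x₁ − r cos θ₁)² + (r sin θ₁ − e)² = 53824.0032 → L = 232.0000 → L = 232
check at θ₃=345°: x = 274.0447 (printed 274.0447) ✓

r = 45, L = 232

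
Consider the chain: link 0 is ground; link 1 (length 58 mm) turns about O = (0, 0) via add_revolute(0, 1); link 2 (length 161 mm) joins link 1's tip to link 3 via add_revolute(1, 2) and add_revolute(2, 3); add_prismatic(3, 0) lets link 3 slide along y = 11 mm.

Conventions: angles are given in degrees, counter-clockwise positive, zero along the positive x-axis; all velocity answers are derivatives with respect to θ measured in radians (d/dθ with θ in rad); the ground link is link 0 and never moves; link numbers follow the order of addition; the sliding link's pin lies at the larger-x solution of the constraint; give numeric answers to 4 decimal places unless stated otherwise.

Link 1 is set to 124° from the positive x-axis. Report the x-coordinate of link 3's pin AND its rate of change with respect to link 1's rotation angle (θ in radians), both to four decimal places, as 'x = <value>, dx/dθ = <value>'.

geometry: r = 58 mm, L = 161 mm, e = 11 mm
crank pin P = (r cos θ, r sin θ) = (-32.433188, 48.084179)
h = r sin θ − e = 48.084179 − 11 = 37.084179
x = r cos θ + √(L² − h²) = -32.433188 + 156.670877 = 124.237688
dx/dθ = −r sin θ − h·r cos θ/√(L² − h²) (θ in radians; h = 37.084179) = -40.407206

x = 124.2377, dx/dθ = -40.4072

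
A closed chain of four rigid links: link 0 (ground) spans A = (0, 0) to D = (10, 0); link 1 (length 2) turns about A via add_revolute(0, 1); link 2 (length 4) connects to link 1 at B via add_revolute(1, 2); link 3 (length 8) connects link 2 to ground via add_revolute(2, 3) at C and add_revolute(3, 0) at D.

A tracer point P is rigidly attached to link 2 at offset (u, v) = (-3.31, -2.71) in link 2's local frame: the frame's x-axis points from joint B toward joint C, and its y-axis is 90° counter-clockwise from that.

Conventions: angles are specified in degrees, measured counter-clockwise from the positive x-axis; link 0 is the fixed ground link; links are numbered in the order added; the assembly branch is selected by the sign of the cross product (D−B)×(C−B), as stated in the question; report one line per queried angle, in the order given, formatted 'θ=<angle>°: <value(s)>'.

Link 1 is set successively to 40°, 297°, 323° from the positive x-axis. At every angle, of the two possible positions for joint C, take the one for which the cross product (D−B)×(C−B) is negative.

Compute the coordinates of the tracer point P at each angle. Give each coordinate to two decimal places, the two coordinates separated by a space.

A=(0,0), D=(10.00,0)
θ=40°: B = A + 2.00·(cos40°, sin40°) = (1.5321, 1.2856)
θ=40°: |BD| = 8.5649
θ=40°: circle(B,4.00) ∩ circle(D,8.00): a=1.4804, h=3.7160
θ=40°:   candidates: C₊=(3.5534,4.7373) cross=31.827; C₋=(2.4379,-2.6105) cross=-31.827
θ=40°:   branch - wants cross < 0 → take C=(2.4379,-2.6105) (cross=-31.827)
θ=40°: ex = (C−B)/|BC| = (0.2265,-0.9740); ey = (0.9740,0.2265)
θ=40°: P = B + -3.31·ex + -2.71·ey = (-1.8571,3.8959)
θ=297°: B = A + 2.00·(cos297°, sin297°) = (0.9080, -1.7820)
θ=297°: |BD| = 9.2650
θ=297°: circle(B,4.00) ∩ circle(D,8.00): a=2.0421, h=3.4394
θ=297°:   candidates: C₊=(2.2504,1.9860) cross=31.866; C₋=(3.5735,-4.7645) cross=-31.866
θ=297°:   branch - wants cross < 0 → take C=(3.5735,-4.7645) (cross=-31.866)
θ=297°: ex = (C−B)/|BC| = (0.6664,-0.7456); ey = (0.7456,0.6664)
θ=297°: P = B + -3.31·ex + -2.71·ey = (-3.3183,-1.1199)
θ=323°: B = A + 2.00·(cos323°, sin323°) = (1.5973, -1.2036)
θ=323°: |BD| = 8.4885
θ=323°: circle(B,4.00) ∩ circle(D,8.00): a=1.4169, h=3.7406
θ=323°:   candidates: C₊=(2.4694,2.7001) cross=31.752; C₋=(3.5303,-4.7056) cross=-31.752
θ=323°:   branch - wants cross < 0 → take C=(3.5303,-4.7056) (cross=-31.752)
θ=323°: ex = (C−B)/|BC| = (0.4832,-0.8755); ey = (0.8755,0.4832)
θ=323°: P = B + -3.31·ex + -2.71·ey = (-2.3748,0.3846)

θ=40°: -1.86 3.90
θ=297°: -3.32 -1.12
θ=323°: -2.37 0.38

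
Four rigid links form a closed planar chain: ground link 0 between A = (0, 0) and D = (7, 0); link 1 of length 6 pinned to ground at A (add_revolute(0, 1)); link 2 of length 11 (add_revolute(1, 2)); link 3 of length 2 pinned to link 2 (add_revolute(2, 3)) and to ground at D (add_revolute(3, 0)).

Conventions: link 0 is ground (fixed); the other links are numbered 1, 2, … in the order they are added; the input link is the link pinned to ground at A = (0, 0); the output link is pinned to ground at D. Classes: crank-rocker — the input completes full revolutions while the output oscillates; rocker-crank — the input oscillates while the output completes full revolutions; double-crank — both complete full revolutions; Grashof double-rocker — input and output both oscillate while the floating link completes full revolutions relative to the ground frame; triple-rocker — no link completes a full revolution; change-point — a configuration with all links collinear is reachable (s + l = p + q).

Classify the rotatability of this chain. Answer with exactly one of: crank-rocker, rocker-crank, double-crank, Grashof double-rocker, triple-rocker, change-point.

lengths: ground=7, input=6, coupler=11, output=2
sorted: s=2 (shortest), l=11 (longest), p+q=13
s + l = 13 vs p + q = 13
s + l = p + q → change-point (collinear configuration reachable)

change-point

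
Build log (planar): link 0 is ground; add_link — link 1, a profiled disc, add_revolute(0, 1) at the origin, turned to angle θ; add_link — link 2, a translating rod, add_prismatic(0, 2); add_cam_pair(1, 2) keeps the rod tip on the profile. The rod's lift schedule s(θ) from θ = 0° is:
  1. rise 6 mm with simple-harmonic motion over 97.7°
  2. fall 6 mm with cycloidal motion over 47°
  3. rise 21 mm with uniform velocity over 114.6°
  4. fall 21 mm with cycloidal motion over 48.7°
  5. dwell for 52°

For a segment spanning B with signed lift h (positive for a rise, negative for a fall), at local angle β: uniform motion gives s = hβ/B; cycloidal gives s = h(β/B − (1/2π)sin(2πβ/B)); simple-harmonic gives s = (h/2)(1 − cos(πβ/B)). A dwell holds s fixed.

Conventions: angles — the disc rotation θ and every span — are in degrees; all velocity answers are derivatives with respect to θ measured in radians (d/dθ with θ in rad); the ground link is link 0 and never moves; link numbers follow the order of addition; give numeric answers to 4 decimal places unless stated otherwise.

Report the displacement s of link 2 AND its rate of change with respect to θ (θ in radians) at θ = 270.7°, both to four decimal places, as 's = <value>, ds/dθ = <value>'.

seg 1 [0°–97.7°] simple-harmonic, h=6: full span → s += 6 → s = 6.0000
seg 2 [97.7°–144.7°] cycloidal, h=-6: full span → s += -6 → s = 0.0000
seg 3 [144.7°–259.3°] uniform, h=21: full span → s += 21 → s = 21.0000
seg 4 [259.3°–308°] cycloidal, h=-21: θ=270.7° here. β=11.4, B=48.7. -21·(0.2341 − sin(2π·0.2341)/(2π)) = -1.5903 → s = 19.4097
velocity in seg [259.3°–308°] (cycloidal), θ in radians: β = 11.4° = 0.1990 rad, B = 48.7° = 0.8500 rad; ds/dθ = (h/B)(1 − cos(2πβ/B)) = ((-21)/0.8500)(1 − cos(2π·0.2341)) = -22.240323 mm/rad

s = 19.4097, ds/dθ = -22.2403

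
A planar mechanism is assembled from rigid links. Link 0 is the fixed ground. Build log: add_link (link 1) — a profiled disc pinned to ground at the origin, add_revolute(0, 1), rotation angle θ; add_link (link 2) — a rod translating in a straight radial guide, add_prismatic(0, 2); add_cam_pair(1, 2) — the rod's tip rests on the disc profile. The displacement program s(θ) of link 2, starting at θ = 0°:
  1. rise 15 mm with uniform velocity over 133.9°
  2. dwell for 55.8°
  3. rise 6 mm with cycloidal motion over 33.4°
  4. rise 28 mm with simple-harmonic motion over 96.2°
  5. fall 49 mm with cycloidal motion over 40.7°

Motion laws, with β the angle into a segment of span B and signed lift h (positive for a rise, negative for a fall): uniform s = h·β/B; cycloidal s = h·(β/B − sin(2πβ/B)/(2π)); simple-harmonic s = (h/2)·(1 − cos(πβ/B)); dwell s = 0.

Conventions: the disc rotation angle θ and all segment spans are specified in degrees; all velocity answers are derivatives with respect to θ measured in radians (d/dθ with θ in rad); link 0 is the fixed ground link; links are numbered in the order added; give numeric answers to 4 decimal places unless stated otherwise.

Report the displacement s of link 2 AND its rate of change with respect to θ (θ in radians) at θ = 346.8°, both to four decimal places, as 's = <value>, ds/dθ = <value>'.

seg 1 [0°–133.9°] uniform, h=15: full span → s += 15 → s = 15.0000
seg 2 [133.9°–189.7°] dwell: s stays 15.0000
seg 3 [189.7°–223.1°] cycloidal, h=6: full span → s += 6 → s = 21.0000
seg 4 [223.1°–319.3°] simple-harmonic, h=28: full span → s += 28 → s = 49.0000
seg 5 [319.3°–360°] cycloidal, h=-49: θ=346.8° here. β=27.5, B=40.7. -49·(0.6757 − sin(2π·0.6757)/(2π)) = -40.0717 → s = 8.9283
velocity in seg [319.3°–360°] (cycloidal), θ in radians: β = 27.5° = 0.4800 rad, B = 40.7° = 0.7103 rad; ds/dθ = (h/B)(1 − cos(2πβ/B)) = ((-49)/0.7103)(1 − cos(2π·0.6757)) = -100.035311 mm/rad

s = 8.9283, ds/dθ = -100.0353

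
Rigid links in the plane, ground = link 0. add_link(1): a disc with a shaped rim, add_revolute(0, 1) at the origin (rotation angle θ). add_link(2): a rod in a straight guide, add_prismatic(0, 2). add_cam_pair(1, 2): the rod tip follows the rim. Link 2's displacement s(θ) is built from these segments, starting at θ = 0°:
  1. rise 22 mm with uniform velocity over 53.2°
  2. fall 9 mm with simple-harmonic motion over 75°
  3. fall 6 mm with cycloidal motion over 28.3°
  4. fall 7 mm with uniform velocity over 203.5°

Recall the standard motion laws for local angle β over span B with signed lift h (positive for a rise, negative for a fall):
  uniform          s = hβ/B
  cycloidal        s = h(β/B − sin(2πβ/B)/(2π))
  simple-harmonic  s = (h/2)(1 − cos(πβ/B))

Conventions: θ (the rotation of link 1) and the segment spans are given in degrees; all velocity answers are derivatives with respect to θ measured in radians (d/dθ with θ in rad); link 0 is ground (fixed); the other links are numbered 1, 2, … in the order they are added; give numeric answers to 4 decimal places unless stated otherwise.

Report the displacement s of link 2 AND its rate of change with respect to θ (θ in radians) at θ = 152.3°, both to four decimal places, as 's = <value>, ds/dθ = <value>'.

segment 1 (0° to 53.2°, uniform, h = 22) is passed completely: s = 0.0000 + (22) = 22.0000
segment 2 (53.2° to 128.2°, simple-harmonic, h = -9) is passed completely: s = 22.0000 + (-9) = 13.0000
θ = 152.3° falls in segment 3 (128.2° to 156.5°, cycloidal, h = -6): β = 152.3 − 128.2 = 24.1°, B = 28.3°; Δs = -6·(0.8516 − sin(2π·0.8516)/(2π)) = -5.8764; s = 13.0000 − 5.8764 = 7.1236
velocity in seg [128.2°–156.5°] (cycloidal), θ in radians: β = 24.1° = 0.4206 rad, B = 28.3° = 0.4939 rad; ds/dθ = (h/B)(1 − cos(2πβ/B)) = ((-6)/0.4939)(1 − cos(2π·0.8516)) = -4.909557 mm/rad

s = 7.1236, ds/dθ = -4.9096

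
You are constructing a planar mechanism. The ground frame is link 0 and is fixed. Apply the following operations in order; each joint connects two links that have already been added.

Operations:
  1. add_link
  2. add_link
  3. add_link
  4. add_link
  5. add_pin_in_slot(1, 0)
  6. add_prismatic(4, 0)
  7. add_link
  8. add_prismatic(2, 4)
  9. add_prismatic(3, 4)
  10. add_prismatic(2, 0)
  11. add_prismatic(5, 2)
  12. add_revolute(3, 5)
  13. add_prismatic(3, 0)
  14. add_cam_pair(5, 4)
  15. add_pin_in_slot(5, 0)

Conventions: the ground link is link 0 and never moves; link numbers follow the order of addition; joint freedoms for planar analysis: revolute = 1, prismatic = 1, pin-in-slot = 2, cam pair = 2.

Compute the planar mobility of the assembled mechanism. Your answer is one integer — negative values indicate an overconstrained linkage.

link 0 = ground. State L|J1|J2 = 1|0|0
+link1  2|0|0
+link2  3|0|0
+link3  4|0|0
+link4  5|0|0
PS(1,0) f=2→J2  5|0|1
P(4,0) f=1→J1  5|1|1
+link5  6|1|1
P(2,4) f=1→J1  6|2|1
P(3,4) f=1→J1  6|3|1
P(2,0) f=1→J1  6|4|1
P(5,2) f=1→J1  6|5|1
R(3,5) f=1→J1  6|6|1
P(3,0) f=1→J1  6|7|1
C(5,4) f=2→J2  6|7|2
PS(5,0) f=2→J2  6|7|3
M = 3(6−1)−2·7−3 = 15−14−3 = -2

M = -2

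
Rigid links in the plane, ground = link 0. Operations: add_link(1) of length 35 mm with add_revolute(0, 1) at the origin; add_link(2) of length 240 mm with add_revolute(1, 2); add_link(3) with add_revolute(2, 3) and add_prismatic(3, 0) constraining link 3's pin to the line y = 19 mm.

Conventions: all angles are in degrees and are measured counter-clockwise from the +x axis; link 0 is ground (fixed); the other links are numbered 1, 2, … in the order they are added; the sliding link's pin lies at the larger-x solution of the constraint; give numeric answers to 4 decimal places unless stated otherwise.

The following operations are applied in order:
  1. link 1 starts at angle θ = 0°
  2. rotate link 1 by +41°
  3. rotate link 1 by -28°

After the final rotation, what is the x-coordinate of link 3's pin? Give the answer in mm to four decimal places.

geometry: r = 35 mm, L = 240 mm, e = 19 mm; θ starts at 0°
rotate link 1 by +41°: θ ← 0° +41° = 41°
rotate link 1 by -28°: θ ← 41° -28° = 13°
crank pin P = (r cos θ, r sin θ) = (34.102952, 7.873287)
h = r sin θ − e = 7.873287 − 19 = -11.126713
x = r cos θ + √(L² − h²) = 34.102952 + 239.741937 = 273.844889

273.8449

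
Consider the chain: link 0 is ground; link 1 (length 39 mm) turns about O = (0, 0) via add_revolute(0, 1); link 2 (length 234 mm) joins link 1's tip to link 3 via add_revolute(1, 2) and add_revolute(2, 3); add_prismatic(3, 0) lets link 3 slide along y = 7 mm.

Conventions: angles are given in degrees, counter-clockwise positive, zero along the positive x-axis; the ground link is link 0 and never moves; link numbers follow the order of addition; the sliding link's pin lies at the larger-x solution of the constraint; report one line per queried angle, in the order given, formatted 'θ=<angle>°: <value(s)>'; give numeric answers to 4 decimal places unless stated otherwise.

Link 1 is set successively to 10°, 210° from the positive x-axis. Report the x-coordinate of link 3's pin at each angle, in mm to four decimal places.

geometry: r = 39 mm, L = 234 mm, e = 7 mm
θ=10°: crank pin P = (r cos θ, r sin θ) = (38.407502, 6.772279)
θ=10°: h = r sin θ − e = 6.772279 − 7 = -0.227721
θ=10°: x = r cos θ + √(L² − h²) = 38.407502 + 233.999889 = 272.407392
θ=210°: crank pin P = (r cos θ, r sin θ) = (-33.774991, -19.500000)
θ=210°: h = r sin θ − e = -19.500000 − 7 = -26.500000
θ=210°: x = r cos θ + √(L² − h²) = -33.774991 + 232.494624 = 198.719633

θ=10°: 272.4074
θ=210°: 198.7196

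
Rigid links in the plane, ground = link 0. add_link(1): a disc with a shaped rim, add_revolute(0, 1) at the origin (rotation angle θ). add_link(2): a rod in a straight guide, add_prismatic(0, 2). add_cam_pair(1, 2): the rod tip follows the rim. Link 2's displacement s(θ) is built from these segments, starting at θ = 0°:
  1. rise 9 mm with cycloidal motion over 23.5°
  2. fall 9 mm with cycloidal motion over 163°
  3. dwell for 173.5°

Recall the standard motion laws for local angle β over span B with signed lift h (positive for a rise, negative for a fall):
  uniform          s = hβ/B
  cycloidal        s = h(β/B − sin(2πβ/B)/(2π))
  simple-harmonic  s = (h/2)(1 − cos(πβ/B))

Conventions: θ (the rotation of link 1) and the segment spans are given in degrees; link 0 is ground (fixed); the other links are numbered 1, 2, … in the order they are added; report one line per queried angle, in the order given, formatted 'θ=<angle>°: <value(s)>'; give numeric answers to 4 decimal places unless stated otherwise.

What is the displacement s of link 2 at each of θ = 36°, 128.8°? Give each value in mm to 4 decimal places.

segment 1 (0° to 23.5°, cycloidal, h = 9) is passed completely: s = 0.0000 + (9) = 9.0000
θ = 36° falls in segment 2 (23.5° to 186.5°, cycloidal, h = -9): β = 36 − 23.5 = 12.5°, B = 163°; Δs = -9·(0.0767 − sin(2π·0.0767)/(2π)) = -0.0264; s = 9.0000 − 0.0264 = 8.9736
θ = 128.8° falls in segment 2 (23.5° to 186.5°, cycloidal, h = -9): β = 128.8 − 23.5 = 105.3°, B = 163°; Δs = -9·(0.6460 − sin(2π·0.6460)/(2π)) = -6.9515; s = 9.0000 − 6.9515 = 2.0485

θ=36°: 8.9736
θ=128.8°: 2.0485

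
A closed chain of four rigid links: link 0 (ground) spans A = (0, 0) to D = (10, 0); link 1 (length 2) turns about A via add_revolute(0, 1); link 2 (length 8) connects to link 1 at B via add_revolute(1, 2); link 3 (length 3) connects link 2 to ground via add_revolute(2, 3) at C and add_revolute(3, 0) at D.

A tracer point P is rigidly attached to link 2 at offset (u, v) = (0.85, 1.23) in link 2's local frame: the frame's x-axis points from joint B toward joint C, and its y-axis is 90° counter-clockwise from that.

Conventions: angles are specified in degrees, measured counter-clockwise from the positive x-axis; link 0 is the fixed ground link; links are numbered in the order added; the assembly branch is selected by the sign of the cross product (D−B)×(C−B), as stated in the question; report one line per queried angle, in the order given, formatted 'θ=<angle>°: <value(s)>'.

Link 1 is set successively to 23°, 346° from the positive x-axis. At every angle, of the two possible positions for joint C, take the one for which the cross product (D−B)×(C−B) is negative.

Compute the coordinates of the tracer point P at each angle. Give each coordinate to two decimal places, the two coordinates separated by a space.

A=(0,0), D=(10.00,0)
θ=23°: B = A + 2.00·(cos23°, sin23°) = (1.8410, 0.7815)
θ=23°: |BD| = 8.1963
θ=23°: circle(B,8.00) ∩ circle(D,3.00): a=7.4533, h=2.9065
θ=23°:   candidates: C₊=(9.5375,2.9641) cross=23.823; C₋=(8.9833,-2.8225) cross=-23.823
θ=23°:   branch - wants cross < 0 → take C=(8.9833,-2.8225) (cross=-23.823)
θ=23°: ex = (C−B)/|BC| = (0.8928,-0.4505); ey = (0.4505,0.8928)
θ=23°: P = B + 0.85·ex + 1.23·ey = (3.1540,1.4967)
θ=346°: B = A + 2.00·(cos346°, sin346°) = (1.9406, -0.4838)
θ=346°: |BD| = 8.0739
θ=346°: circle(B,8.00) ∩ circle(D,3.00): a=7.4430, h=2.9329
θ=346°:   candidates: C₊=(9.1944,2.8898) cross=23.680; C₋=(9.5460,-2.9654) cross=-23.680
θ=346°:   branch - wants cross < 0 → take C=(9.5460,-2.9654) (cross=-23.680)
θ=346°: ex = (C−B)/|BC| = (0.9507,-0.3102); ey = (0.3102,0.9507)
θ=346°: P = B + 0.85·ex + 1.23·ey = (3.1302,0.4218)

θ=23°: 3.15 1.50
θ=346°: 3.13 0.42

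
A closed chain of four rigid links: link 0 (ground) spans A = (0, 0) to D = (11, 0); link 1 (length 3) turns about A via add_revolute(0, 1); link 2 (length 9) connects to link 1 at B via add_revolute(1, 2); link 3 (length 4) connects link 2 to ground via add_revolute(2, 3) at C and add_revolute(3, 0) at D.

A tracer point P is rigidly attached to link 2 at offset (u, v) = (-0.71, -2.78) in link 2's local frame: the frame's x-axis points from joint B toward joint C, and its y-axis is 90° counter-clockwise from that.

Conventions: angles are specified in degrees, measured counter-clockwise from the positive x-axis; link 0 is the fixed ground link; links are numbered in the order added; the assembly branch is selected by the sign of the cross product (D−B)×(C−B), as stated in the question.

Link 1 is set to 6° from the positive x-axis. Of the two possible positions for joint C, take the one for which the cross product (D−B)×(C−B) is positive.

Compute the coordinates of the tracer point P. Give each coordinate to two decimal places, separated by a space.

A=(0,0), D=(11.00,0)
B = A + 3.00·(cos6°, sin6°) = (2.9836, 0.3136)
|BD| = 8.0226
circle(B,9.00) ∩ circle(D,4.00): a=8.0624, h=3.9998
  candidates: C₊=(11.1961,3.9952) cross=32.089; C₋=(10.8834,-3.9983) cross=-32.089
  branch + wants cross > 0 → take C=(11.1961,3.9952) (cross=32.089)
ex = (C−B)/|BC| = (0.9125,0.4091); ey = (-0.4091,0.9125)
P = B + -0.71·ex + -2.78·ey = (3.4729,-2.5136)

3.47 -2.51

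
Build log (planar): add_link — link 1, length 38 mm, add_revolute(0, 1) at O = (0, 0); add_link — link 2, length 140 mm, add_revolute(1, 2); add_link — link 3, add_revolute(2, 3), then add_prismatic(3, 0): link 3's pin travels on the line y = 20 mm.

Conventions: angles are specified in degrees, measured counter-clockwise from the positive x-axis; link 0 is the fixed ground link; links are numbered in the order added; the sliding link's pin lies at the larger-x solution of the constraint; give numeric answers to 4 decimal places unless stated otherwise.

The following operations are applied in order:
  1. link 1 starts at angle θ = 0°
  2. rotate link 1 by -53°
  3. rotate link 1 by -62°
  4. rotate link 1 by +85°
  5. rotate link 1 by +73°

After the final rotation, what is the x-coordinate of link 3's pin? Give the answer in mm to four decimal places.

geometry: r = 38 mm, L = 140 mm, e = 20 mm; θ starts at 0°
rotate link 1 by -53°: θ ← 0° -53° = -53°
rotate link 1 by -62°: θ ← -53° -62° = -115°
rotate link 1 by +85°: θ ← -115° +85° = -30°
rotate link 1 by +73°: θ ← -30° +73° = 43°
crank pin P = (r cos θ, r sin θ) = (27.791441, 25.915938)
h = r sin θ − e = 25.915938 − 20 = 5.915938
x = r cos θ + √(L² − h²) = 27.791441 + 139.874950 = 167.666391

167.6664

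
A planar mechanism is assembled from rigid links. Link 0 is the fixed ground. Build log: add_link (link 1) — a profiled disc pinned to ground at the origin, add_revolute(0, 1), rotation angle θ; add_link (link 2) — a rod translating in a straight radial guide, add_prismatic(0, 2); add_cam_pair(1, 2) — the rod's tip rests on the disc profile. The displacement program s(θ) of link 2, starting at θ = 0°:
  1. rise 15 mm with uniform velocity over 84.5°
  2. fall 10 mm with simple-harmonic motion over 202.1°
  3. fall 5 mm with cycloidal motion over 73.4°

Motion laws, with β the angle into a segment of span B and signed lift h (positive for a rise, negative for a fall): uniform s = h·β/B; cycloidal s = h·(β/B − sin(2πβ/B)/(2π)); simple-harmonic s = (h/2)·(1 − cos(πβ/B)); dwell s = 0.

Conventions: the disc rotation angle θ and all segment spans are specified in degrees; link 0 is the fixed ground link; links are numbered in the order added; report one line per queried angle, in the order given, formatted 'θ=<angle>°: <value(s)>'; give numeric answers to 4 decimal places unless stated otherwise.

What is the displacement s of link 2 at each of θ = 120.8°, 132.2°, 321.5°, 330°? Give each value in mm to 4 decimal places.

seg 1 [0°–84.5°] uniform, h=15: full span → s += 15 → s = 15.0000
seg 2 [84.5°–286.6°] simple-harmonic, h=-10: θ=120.8° here. β=36.3, B=202.1. -10/2·(1 − cos(π·0.1796)) = -0.7751 → s = 14.2249
seg 2 [84.5°–286.6°] simple-harmonic, h=-10: θ=132.2° here. β=47.7, B=202.1. -10/2·(1 − cos(π·0.2360)) = -1.3127 → s = 13.6873
seg 2 [84.5°–286.6°] simple-harmonic, h=-10: full span → s += -10 → s = 5.0000
seg 3 [286.6°–360°] cycloidal, h=-5: θ=321.5° here. β=34.9, B=73.4. -5·(0.4755 − sin(2π·0.4755)/(2π)) = -2.2553 → s = 2.7447
seg 3 [286.6°–360°] cycloidal, h=-5: θ=330° here. β=43.4, B=73.4. -5·(0.5913 − sin(2π·0.5913)/(2π)) = -3.3882 → s = 1.6118

θ=120.8°: 14.2249
θ=132.2°: 13.6873
θ=321.5°: 2.7447
θ=330°: 1.6118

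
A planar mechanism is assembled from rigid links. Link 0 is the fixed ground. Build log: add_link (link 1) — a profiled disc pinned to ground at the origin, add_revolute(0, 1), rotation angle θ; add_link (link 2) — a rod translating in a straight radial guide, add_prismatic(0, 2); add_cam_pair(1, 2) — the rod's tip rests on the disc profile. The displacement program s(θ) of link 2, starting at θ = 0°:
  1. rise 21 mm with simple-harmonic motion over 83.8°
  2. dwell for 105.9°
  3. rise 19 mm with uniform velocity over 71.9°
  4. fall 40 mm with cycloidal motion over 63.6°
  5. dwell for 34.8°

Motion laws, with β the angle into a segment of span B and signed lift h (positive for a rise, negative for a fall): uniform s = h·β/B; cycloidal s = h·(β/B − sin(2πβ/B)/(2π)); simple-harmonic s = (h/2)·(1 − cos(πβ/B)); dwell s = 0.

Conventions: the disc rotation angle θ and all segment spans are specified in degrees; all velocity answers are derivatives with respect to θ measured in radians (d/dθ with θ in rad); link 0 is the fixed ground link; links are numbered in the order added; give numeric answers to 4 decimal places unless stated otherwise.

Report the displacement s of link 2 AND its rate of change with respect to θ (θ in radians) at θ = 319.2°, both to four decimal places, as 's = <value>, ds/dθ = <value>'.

seg 1 [0°–83.8°] simple-harmonic, h=21: full span → s += 21 → s = 21.0000
seg 2 [83.8°–189.7°] dwell: s stays 21.0000
seg 3 [189.7°–261.6°] uniform, h=19: full span → s += 19 → s = 40.0000
seg 4 [261.6°–325.2°] cycloidal, h=-40: θ=319.2° here. β=57.6, B=63.6. -40·(0.9057 − sin(2π·0.9057)/(2π)) = -39.7829 → s = 0.2171
velocity in seg [261.6°–325.2°] (cycloidal), θ in radians: β = 57.6° = 1.0053 rad, B = 63.6° = 1.1100 rad; ds/dθ = (h/B)(1 − cos(2πβ/B)) = ((-40)/1.1100)(1 − cos(2π·0.9057)) = -6.147380 mm/rad

s = 0.2171, ds/dθ = -6.1474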